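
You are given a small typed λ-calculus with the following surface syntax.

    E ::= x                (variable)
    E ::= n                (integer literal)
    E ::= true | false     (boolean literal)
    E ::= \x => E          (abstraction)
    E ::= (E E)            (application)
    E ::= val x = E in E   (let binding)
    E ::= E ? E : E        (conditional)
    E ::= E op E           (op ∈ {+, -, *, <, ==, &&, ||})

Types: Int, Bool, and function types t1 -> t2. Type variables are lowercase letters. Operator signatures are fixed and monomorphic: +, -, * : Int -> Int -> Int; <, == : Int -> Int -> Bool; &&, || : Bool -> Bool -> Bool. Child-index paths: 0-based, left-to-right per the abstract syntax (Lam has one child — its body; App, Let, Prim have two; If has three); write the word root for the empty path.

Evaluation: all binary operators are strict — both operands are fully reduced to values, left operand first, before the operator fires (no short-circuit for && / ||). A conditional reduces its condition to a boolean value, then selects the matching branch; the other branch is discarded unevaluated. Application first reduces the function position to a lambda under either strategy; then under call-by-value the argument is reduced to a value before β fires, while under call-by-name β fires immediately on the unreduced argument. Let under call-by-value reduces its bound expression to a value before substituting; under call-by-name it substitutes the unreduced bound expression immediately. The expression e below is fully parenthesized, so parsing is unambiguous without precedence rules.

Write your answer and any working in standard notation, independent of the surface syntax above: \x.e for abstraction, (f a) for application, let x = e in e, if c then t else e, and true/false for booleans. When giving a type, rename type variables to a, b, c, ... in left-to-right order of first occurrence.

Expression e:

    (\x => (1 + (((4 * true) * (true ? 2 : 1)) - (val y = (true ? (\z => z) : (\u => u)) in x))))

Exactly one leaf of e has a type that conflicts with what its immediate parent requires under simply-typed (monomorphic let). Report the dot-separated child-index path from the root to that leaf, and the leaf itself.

Answer: 0.1.0.0.1 : true

Working:
  unify Int ~ Int
  unify Int ~ Int
  unify Bool ~ Int
  FAIL: mismatch Bool ~ Int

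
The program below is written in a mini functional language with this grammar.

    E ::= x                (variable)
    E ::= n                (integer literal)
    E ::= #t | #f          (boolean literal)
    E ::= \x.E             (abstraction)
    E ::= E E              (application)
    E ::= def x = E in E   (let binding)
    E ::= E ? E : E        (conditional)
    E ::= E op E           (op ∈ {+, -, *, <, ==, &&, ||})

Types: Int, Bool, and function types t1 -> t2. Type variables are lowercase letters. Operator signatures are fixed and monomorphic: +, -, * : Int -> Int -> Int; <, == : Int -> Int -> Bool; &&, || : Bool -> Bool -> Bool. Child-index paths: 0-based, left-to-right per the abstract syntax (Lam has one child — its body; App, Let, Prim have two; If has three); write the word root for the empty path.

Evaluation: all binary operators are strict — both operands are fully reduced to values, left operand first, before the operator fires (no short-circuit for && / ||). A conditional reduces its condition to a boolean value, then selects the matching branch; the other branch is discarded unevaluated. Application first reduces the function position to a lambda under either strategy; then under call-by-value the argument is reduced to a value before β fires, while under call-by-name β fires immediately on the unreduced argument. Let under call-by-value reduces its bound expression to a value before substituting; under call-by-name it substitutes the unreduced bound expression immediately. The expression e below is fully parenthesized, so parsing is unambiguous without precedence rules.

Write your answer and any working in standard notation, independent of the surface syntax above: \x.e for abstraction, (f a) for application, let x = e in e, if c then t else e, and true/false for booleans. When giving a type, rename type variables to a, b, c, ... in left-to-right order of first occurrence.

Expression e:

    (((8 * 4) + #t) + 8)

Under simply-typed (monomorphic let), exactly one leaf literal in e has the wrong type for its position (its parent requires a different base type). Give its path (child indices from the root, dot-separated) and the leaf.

Answer: 0.1 : true

Derivation:
  unify Int ~ Int
  unify Int ~ Int
  unify Int ~ Int
  unify Bool ~ Int
  FAIL: mismatch Bool ~ Int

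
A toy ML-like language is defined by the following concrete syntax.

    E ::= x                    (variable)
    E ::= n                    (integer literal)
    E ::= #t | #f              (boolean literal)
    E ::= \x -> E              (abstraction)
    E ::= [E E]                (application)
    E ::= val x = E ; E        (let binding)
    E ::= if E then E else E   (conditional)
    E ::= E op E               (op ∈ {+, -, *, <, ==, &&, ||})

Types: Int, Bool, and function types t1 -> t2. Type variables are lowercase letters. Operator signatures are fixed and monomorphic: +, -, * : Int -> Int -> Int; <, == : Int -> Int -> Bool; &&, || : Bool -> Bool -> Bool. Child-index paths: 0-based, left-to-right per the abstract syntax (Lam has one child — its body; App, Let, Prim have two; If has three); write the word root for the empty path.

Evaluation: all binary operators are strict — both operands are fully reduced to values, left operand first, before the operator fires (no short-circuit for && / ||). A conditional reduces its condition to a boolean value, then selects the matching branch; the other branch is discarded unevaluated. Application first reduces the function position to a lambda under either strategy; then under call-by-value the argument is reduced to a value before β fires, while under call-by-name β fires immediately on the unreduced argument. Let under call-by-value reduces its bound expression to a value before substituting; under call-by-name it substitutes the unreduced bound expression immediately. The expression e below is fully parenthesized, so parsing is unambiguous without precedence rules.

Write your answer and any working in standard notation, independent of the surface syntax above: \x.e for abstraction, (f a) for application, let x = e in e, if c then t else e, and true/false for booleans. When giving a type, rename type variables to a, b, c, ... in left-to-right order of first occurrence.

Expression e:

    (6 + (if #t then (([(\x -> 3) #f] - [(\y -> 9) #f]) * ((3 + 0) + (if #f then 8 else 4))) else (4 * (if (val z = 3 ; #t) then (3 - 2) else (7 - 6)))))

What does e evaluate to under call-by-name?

Derivation:
step 0: (6 + (if true then ((((\x.3) false) - ((\y.9) false)) * ((3 + 0) + (if false then 8 else 4))) else (4 * (if (let z = 3 in true) then (3 - 2) else (7 - 6)))))
step 1: [if@1] (6 + ((((\x.3) false) - ((\y.9) false)) * ((3 + 0) + (if false then 8 else 4))))
step 2: [beta@1.0.0] (6 + ((3 - ((\y.9) false)) * ((3 + 0) + (if false then 8 else 4))))
step 3: [beta@1.0.1] (6 + ((3 - 9) * ((3 + 0) + (if false then 8 else 4))))
step 4: [delta@1.0] (6 + (-6 * ((3 + 0) + (if false then 8 else 4))))
step 5: [delta@1.1.0] (6 + (-6 * (3 + (if false then 8 else 4))))
step 6: [if@1.1.1] (6 + (-6 * (3 + 4)))
step 7: [delta@1.1] (6 + (-6 * 7))
step 8: [delta@1] (6 + -42)
step 9: [delta@root] -36

Answer: -36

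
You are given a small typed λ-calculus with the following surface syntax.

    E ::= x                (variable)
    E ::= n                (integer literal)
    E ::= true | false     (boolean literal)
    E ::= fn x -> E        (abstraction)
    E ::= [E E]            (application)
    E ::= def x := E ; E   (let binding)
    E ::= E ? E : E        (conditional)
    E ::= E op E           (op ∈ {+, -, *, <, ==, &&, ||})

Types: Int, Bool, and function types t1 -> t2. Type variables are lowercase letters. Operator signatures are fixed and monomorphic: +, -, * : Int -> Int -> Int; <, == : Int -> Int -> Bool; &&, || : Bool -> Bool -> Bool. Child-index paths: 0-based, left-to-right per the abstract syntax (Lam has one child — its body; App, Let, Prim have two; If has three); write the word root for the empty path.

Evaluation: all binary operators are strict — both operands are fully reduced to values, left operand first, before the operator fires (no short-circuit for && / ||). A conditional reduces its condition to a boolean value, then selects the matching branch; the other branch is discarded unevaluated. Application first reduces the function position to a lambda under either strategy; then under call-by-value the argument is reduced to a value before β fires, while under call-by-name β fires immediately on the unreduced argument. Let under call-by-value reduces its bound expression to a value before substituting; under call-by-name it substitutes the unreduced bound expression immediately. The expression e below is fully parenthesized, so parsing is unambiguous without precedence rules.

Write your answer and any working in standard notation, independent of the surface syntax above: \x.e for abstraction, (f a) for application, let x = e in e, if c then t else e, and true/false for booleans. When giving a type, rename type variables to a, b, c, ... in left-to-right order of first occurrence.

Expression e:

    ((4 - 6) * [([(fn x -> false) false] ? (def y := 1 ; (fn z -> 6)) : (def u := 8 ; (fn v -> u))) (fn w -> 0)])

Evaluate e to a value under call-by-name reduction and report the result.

Trace:
step 0: ((4 - 6) * ((if ((\x.false) false) then (let y = 1 in (\z.6)) else (let u = 8 in (\v.u))) (\w.0)))
step 1: [delta@0] (-2 * ((if ((\x.false) false) then (let y = 1 in (\z.6)) else (let u = 8 in (\v.u))) (\w.0)))
step 2: [beta@1.0.0] (-2 * ((if false then (let y = 1 in (\z.6)) else (let u = 8 in (\v.u))) (\w.0)))
step 3: [if@1.0] (-2 * ((let u = 8 in (\v.u)) (\w.0)))
step 4: [let@1.0] (-2 * ((\v.8) (\w.0)))
step 5: [beta@1] (-2 * 8)
step 6: [delta@root] -16

Answer: -16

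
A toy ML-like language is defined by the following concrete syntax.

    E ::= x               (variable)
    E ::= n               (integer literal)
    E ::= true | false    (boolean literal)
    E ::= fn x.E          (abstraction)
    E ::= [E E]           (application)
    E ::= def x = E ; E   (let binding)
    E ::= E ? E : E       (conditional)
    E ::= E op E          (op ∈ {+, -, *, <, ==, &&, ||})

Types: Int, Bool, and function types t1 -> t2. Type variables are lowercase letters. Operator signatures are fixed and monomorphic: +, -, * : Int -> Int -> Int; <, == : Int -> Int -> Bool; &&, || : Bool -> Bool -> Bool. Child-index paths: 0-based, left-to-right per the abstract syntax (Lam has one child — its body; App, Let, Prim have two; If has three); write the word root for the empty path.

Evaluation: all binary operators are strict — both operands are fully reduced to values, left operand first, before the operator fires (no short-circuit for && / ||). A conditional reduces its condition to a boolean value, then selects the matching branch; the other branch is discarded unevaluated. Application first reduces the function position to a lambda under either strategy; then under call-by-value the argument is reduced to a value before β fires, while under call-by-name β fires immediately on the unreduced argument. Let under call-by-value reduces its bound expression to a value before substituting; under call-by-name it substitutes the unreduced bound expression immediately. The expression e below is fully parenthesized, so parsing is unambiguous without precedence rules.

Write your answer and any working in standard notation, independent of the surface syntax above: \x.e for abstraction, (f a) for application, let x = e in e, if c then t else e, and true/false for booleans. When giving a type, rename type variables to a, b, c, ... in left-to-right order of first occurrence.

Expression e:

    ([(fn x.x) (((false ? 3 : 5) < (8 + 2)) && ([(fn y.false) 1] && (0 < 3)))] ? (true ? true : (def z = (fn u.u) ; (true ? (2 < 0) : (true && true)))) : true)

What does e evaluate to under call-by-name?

Answer: true

Working:
step 0: (if ((\x.x) (((if false then 3 else 5) < (8 + 2)) && (((\y.false) 1) && (0 < 3)))) then (if true then true else (let z = (\u.u) in (if true then (2 < 0) else (true && true)))) else true)
step 1: [beta@0] (if (((if false then 3 else 5) < (8 + 2)) && (((\y.false) 1) && (0 < 3))) then (if true then true else (let z = (\u.u) in (if true then (2 < 0) else (true && true)))) else true)
step 2: [if@0.0.0] (if ((5 < (8 + 2)) && (((\y.false) 1) && (0 < 3))) then (if true then true else (let z = (\u.u) in (if true then (2 < 0) else (true && true)))) else true)
step 3: [delta@0.0.1] (if ((5 < 10) && (((\y.false) 1) && (0 < 3))) then (if true then true else (let z = (\u.u) in (if true then (2 < 0) else (true && true)))) else true)
step 4: [delta@0.0] (if (true && (((\y.false) 1) && (0 < 3))) then (if true then true else (let z = (\u.u) in (if true then (2 < 0) else (true && true)))) else true)
step 5: [beta@0.1.0] (if (true && (false && (0 < 3))) then (if true then true else (let z = (\u.u) in (if true then (2 < 0) else (true && true)))) else true)
step 6: [delta@0.1.1] (if (true && (false && true)) then (if true then true else (let z = (\u.u) in (if true then (2 < 0) else (true && true)))) else true)
step 7: [delta@0.1] (if (true && false) then (if true then true else (let z = (\u.u) in (if true then (2 < 0) else (true && true)))) else true)
step 8: [delta@0] (if false then (if true then true else (let z = (\u.u) in (if true then (2 < 0) else (true && true)))) else true)
step 9: [if@root] true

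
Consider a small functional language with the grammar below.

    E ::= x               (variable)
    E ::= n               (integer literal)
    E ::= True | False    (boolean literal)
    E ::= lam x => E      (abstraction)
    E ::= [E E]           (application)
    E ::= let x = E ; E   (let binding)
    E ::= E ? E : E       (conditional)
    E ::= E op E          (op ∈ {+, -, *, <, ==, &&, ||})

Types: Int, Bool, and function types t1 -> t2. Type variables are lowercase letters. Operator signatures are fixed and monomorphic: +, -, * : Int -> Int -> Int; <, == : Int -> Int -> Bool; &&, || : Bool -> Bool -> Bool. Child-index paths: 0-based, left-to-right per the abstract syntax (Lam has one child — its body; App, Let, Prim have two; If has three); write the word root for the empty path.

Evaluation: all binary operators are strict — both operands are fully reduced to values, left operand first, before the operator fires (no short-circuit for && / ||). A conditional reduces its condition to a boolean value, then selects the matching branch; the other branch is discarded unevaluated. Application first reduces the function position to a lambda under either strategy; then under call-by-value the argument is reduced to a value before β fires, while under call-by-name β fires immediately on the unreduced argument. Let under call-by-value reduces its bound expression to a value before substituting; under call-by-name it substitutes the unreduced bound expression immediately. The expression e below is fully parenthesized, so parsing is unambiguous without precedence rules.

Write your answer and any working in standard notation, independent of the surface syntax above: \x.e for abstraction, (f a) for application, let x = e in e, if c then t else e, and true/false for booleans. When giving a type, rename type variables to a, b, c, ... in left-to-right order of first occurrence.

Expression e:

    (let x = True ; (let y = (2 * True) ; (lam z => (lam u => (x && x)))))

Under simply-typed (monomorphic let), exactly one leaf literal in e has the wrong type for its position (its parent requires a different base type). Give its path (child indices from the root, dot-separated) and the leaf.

Answer: 1.0.1 : true

Working:
let x : Bool
  unify Int ~ Int
  unify Bool ~ Int
  FAIL: mismatch Bool ~ Int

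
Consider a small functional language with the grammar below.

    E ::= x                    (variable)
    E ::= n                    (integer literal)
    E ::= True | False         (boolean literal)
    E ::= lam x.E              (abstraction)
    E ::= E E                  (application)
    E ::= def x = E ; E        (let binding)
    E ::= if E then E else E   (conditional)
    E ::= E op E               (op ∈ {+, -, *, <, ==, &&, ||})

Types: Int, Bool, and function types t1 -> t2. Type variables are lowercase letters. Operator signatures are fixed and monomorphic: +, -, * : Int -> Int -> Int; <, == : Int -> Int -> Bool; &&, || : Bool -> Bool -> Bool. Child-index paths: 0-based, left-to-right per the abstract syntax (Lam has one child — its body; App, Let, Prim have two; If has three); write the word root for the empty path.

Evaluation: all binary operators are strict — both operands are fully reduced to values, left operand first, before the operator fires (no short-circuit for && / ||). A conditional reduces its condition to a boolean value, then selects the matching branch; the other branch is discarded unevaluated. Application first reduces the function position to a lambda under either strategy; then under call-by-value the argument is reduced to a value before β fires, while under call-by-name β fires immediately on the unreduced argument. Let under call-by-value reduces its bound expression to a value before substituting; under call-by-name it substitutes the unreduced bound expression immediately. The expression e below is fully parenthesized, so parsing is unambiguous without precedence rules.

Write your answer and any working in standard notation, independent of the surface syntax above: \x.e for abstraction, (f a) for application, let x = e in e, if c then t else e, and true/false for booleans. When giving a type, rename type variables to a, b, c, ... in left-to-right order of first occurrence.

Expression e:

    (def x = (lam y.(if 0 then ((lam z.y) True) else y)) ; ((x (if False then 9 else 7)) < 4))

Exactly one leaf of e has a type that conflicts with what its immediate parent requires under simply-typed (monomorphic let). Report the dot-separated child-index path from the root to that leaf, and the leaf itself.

Answer: 0.0.0 : 0

Derivation:
  unify Int ~ Bool
  FAIL: mismatch Int ~ Bool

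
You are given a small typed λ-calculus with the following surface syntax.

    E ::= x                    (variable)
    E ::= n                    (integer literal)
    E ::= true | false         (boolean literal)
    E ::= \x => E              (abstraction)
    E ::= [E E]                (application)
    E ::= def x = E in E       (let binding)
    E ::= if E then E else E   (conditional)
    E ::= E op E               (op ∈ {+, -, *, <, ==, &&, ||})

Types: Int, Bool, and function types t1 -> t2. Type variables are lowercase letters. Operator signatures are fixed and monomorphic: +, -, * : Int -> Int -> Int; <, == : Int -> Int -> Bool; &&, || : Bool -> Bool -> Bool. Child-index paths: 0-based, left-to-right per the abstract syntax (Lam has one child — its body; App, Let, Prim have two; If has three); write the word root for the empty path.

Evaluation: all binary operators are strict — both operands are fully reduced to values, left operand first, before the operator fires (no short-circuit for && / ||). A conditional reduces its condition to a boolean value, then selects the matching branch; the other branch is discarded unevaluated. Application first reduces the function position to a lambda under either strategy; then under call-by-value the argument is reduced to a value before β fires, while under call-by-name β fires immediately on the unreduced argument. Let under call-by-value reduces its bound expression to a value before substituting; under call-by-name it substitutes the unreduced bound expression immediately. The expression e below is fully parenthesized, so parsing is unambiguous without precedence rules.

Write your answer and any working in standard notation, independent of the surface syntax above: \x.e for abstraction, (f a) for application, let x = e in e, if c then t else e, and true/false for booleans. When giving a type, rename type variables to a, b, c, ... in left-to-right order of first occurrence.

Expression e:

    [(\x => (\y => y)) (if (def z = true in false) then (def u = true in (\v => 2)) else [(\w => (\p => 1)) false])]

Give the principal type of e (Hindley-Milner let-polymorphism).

Working:
y : b
\y._ : b -> b
\x._ : a -> b -> b
let z : Bool
  unify Bool ~ Bool
let u : Bool
\v._ : c -> Int
\p._ : e -> Int
\w._ : d -> e -> Int
  unify d -> e -> Int ~ Bool -> f
  unify d ~ Bool
  unify e -> Int ~ f
_ _ : e -> Int
  unify c -> Int ~ e -> Int
  unify c ~ e
  unify Int ~ Int
  unify a -> b -> b ~ (e -> Int) -> g
  unify a ~ e -> Int
  unify b -> b ~ g
_ _ : b -> b

Answer: a -> a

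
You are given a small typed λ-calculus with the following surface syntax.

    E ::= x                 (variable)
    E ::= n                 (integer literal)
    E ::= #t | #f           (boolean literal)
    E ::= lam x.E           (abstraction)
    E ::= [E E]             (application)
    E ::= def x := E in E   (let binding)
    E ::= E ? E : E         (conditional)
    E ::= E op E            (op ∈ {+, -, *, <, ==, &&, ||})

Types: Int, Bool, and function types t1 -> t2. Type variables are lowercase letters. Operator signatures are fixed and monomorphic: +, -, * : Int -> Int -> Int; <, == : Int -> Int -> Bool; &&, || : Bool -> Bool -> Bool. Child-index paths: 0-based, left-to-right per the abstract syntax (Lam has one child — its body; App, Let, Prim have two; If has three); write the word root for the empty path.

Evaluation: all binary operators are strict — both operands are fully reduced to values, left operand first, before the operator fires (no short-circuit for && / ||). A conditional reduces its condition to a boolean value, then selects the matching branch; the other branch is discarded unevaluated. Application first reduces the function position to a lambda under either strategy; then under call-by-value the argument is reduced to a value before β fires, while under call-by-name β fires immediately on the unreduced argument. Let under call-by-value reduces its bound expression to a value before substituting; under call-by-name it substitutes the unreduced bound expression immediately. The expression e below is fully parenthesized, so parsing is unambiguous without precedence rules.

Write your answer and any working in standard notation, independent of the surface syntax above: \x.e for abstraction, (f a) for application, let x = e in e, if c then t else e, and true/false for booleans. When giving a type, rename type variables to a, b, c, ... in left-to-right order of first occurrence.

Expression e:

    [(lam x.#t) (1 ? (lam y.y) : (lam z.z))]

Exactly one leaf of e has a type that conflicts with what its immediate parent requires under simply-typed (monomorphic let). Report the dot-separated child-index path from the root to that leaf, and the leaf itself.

Derivation:
\x._ : a -> Bool
  unify Int ~ Bool
  FAIL: mismatch Int ~ Bool

Answer: 1.0 : 1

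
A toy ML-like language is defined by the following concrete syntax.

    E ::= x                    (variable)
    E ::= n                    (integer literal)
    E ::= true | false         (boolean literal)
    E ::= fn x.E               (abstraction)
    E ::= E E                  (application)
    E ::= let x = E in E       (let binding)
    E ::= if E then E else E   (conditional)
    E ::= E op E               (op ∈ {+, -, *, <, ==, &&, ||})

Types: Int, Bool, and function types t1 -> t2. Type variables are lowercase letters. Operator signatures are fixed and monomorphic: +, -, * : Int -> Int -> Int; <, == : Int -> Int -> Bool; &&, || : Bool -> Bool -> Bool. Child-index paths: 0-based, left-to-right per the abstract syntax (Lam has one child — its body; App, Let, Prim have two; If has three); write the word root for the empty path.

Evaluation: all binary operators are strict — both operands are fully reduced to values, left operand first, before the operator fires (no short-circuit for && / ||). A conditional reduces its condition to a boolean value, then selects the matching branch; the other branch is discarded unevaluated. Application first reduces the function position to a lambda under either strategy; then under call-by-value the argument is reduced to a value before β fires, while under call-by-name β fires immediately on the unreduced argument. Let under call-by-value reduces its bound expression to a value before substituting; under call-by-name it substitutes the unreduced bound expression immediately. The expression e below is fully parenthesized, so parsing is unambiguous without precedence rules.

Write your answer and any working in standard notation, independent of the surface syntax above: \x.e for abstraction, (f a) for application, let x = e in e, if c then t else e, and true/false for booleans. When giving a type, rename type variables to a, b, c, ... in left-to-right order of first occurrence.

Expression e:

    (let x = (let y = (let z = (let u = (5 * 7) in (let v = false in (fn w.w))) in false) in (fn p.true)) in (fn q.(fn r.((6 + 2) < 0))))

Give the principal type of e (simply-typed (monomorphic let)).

Trace:
  unify Int ~ Int
  unify Int ~ Int
let u : Int
let v : Bool
w : a
\w._ : a -> a
let z : a -> a
let y : Bool
\p._ : b -> Bool
let x : b -> Bool
  unify Int ~ Int
  unify Int ~ Int
  unify Int ~ Int
  unify Int ~ Int
\r._ : d -> Bool
\q._ : c -> d -> Bool

Answer: a -> b -> Bool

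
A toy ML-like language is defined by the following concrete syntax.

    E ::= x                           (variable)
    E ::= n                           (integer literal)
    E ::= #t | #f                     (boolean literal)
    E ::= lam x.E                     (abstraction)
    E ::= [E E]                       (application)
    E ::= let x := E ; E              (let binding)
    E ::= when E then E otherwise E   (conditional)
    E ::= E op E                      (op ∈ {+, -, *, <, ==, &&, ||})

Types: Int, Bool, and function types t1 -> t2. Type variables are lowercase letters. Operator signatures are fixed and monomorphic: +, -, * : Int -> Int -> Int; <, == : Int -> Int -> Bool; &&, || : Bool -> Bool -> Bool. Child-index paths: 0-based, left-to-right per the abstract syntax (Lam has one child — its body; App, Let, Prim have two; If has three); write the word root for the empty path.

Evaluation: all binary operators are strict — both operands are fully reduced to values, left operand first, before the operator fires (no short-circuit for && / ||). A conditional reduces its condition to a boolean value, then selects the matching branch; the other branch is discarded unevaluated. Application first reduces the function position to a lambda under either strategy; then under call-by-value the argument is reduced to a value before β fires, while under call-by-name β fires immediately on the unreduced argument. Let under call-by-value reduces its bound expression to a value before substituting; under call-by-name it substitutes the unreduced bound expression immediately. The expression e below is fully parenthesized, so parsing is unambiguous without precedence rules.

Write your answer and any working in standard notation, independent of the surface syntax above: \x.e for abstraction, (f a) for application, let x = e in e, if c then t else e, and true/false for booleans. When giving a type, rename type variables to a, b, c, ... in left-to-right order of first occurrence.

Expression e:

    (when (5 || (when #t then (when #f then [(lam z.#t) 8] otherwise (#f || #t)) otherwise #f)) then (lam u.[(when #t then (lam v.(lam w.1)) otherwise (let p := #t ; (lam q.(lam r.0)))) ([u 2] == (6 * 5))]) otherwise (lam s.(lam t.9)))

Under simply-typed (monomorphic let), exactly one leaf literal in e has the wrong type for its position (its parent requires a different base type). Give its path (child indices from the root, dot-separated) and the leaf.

Answer: 0.0 : 5

Derivation:
  unify Int ~ Bool
  FAIL: mismatch Int ~ Bool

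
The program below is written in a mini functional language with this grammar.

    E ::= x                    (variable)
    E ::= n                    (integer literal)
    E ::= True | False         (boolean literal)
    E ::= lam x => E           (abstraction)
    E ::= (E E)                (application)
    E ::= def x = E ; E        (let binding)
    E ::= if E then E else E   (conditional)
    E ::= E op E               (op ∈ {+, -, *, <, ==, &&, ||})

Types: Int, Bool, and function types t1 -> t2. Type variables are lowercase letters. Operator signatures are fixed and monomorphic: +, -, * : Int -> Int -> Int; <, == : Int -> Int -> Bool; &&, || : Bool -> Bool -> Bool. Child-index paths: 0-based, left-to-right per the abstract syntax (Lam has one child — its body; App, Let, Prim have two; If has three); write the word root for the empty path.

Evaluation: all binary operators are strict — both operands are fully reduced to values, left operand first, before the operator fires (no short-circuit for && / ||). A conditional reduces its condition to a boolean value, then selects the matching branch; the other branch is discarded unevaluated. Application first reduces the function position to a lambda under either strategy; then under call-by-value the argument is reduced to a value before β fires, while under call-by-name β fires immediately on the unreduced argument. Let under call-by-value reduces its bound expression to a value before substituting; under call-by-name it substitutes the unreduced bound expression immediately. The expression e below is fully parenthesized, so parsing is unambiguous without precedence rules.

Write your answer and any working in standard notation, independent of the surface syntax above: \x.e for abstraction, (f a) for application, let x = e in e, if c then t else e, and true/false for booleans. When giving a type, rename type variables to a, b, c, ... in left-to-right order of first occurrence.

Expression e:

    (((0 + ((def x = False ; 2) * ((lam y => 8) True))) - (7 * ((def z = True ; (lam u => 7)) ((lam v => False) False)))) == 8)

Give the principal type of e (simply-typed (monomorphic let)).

Trace:
  unify Int ~ Int
let x : Bool
  unify Int ~ Int
\y._ : a -> Int
  unify a -> Int ~ Bool -> b
  unify a ~ Bool
  unify Int ~ b
_ _ : Int
  unify Int ~ Int
  unify Int ~ Int
  unify Int ~ Int
  unify Int ~ Int
let z : Bool
\u._ : c -> Int
\v._ : d -> Bool
  unify d -> Bool ~ Bool -> e
  unify d ~ Bool
  unify Bool ~ e
_ _ : Bool
  unify c -> Int ~ Bool -> f
  unify c ~ Bool
  unify Int ~ f
_ _ : Int
  unify Int ~ Int
  unify Int ~ Int
  unify Int ~ Int
  unify Int ~ Int

Answer: Bool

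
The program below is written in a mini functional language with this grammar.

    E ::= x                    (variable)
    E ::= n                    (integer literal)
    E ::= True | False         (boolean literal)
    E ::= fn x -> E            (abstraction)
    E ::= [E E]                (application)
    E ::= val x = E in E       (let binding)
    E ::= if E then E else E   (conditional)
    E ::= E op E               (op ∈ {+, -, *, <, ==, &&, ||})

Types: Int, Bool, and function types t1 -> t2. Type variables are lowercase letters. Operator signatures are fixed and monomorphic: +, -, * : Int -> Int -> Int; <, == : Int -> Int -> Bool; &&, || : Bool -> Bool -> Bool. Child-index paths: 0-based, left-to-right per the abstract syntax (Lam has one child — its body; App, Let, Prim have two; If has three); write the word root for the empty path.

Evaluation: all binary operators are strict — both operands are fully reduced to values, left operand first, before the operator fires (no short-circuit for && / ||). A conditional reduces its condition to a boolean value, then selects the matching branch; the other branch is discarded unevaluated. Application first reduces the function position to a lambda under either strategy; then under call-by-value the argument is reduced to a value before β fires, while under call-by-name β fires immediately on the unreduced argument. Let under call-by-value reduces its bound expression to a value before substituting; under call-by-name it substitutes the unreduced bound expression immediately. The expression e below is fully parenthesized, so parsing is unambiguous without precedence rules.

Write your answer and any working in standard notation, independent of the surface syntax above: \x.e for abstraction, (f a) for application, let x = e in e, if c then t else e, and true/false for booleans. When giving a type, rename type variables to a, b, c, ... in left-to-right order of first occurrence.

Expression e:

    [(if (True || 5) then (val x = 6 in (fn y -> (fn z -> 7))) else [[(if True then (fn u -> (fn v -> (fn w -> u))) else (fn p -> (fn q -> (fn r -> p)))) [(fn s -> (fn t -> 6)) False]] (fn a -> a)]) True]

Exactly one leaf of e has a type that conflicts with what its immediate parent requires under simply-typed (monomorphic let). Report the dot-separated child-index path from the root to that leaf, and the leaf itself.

Answer: 0.0.1 : 5

Trace:
  unify Bool ~ Bool
  unify Int ~ Bool
  FAIL: mismatch Int ~ Bool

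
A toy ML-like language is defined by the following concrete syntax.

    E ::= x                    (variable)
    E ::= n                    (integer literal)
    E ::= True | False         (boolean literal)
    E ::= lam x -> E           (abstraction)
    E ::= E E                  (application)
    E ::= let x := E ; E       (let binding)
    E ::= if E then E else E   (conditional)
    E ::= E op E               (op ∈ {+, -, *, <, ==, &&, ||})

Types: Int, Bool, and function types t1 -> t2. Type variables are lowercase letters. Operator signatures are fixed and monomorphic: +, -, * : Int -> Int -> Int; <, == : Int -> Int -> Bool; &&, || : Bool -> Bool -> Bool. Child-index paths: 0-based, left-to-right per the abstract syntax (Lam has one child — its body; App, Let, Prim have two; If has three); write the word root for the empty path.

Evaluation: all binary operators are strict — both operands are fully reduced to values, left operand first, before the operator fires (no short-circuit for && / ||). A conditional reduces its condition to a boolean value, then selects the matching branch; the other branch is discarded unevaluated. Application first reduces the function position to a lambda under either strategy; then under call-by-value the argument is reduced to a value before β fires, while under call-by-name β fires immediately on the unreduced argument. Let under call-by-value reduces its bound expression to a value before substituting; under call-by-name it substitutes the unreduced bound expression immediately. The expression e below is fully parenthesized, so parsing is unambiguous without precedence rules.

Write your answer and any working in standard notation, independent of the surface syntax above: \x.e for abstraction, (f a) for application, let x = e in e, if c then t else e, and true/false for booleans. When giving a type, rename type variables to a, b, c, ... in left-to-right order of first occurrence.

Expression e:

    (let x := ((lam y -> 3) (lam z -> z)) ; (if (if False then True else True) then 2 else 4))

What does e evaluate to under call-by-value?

Working:
step 0: (let x = ((\y.3) (\z.z)) in (if (if false then true else true) then 2 else 4))
step 1: [beta@0] (let x = 3 in (if (if false then true else true) then 2 else 4))
step 2: [let@root] (if (if false then true else true) then 2 else 4)
step 3: [if@0] (if true then 2 else 4)
step 4: [if@root] 2

Answer: 2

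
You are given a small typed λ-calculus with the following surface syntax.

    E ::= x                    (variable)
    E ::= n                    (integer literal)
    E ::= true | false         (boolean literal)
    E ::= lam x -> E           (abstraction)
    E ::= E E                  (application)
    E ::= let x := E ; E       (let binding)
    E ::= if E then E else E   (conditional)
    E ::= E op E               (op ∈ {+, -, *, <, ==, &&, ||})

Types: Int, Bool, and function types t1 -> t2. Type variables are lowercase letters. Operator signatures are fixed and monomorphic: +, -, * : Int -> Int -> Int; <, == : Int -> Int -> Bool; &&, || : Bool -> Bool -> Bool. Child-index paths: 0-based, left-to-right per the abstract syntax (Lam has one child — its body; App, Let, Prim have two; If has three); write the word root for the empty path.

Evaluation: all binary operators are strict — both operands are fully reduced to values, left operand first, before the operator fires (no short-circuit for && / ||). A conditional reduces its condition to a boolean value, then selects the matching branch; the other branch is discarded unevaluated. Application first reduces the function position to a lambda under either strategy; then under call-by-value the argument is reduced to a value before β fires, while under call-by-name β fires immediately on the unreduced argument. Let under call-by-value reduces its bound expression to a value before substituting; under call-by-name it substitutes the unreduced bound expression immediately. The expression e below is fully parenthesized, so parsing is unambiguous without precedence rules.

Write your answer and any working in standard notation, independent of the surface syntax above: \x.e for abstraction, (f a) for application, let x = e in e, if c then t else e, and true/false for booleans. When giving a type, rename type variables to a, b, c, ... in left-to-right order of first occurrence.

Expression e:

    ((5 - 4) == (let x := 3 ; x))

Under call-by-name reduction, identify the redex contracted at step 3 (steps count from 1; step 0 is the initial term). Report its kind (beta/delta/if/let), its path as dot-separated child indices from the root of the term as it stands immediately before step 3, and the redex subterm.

Answer: delta at root : (1 == 3)

Trace:
step 0: ((5 - 4) == (let x = 3 in x))
step 1: [delta@0] (1 == (let x = 3 in x))
step 2: [let@1] (1 == 3)
step 3: [delta@root] false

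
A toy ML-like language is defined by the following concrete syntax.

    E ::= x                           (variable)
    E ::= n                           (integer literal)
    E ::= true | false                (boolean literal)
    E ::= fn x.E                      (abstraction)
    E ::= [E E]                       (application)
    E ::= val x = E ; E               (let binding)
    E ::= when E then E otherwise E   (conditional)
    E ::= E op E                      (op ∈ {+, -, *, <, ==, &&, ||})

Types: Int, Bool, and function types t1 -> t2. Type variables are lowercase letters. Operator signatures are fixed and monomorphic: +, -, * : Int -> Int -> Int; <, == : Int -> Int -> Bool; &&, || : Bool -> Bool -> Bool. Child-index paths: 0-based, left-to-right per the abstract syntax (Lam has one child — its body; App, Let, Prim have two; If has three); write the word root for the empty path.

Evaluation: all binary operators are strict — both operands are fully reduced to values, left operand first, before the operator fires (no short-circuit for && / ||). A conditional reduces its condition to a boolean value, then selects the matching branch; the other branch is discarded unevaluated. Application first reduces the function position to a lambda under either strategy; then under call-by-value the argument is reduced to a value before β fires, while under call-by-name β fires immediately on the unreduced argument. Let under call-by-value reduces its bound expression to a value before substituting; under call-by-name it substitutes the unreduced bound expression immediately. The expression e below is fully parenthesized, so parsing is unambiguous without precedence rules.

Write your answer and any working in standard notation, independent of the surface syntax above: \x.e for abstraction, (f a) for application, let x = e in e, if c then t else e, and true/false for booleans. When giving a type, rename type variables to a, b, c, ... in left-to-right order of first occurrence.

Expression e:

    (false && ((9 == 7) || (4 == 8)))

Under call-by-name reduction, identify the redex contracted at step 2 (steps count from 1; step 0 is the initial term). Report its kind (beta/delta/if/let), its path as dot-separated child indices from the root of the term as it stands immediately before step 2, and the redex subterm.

Working:
step 0: (false && ((9 == 7) || (4 == 8)))
step 1: [delta@1.0] (false && (false || (4 == 8)))
step 2: [delta@1.1] (false && (false || false))

Answer: delta at 1.1 : (4 == 8)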